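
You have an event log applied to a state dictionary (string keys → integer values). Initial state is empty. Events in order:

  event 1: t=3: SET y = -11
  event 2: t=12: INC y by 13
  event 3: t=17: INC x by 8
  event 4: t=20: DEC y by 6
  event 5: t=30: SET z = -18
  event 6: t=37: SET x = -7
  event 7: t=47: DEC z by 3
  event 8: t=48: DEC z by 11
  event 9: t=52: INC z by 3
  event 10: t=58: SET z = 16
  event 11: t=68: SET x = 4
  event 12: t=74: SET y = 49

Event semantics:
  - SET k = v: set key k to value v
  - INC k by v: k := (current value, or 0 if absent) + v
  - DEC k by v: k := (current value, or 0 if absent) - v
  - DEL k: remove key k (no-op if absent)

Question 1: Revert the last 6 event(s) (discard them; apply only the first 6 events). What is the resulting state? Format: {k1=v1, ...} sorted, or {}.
Keep first 6 events (discard last 6):
  after event 1 (t=3: SET y = -11): {y=-11}
  after event 2 (t=12: INC y by 13): {y=2}
  after event 3 (t=17: INC x by 8): {x=8, y=2}
  after event 4 (t=20: DEC y by 6): {x=8, y=-4}
  after event 5 (t=30: SET z = -18): {x=8, y=-4, z=-18}
  after event 6 (t=37: SET x = -7): {x=-7, y=-4, z=-18}

Answer: {x=-7, y=-4, z=-18}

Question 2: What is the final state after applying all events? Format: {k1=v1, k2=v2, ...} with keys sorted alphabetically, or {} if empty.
Answer: {x=4, y=49, z=16}

Derivation:
  after event 1 (t=3: SET y = -11): {y=-11}
  after event 2 (t=12: INC y by 13): {y=2}
  after event 3 (t=17: INC x by 8): {x=8, y=2}
  after event 4 (t=20: DEC y by 6): {x=8, y=-4}
  after event 5 (t=30: SET z = -18): {x=8, y=-4, z=-18}
  after event 6 (t=37: SET x = -7): {x=-7, y=-4, z=-18}
  after event 7 (t=47: DEC z by 3): {x=-7, y=-4, z=-21}
  after event 8 (t=48: DEC z by 11): {x=-7, y=-4, z=-32}
  after event 9 (t=52: INC z by 3): {x=-7, y=-4, z=-29}
  after event 10 (t=58: SET z = 16): {x=-7, y=-4, z=16}
  after event 11 (t=68: SET x = 4): {x=4, y=-4, z=16}
  after event 12 (t=74: SET y = 49): {x=4, y=49, z=16}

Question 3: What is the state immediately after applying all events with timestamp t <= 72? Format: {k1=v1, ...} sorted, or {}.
Answer: {x=4, y=-4, z=16}

Derivation:
Apply events with t <= 72 (11 events):
  after event 1 (t=3: SET y = -11): {y=-11}
  after event 2 (t=12: INC y by 13): {y=2}
  after event 3 (t=17: INC x by 8): {x=8, y=2}
  after event 4 (t=20: DEC y by 6): {x=8, y=-4}
  after event 5 (t=30: SET z = -18): {x=8, y=-4, z=-18}
  after event 6 (t=37: SET x = -7): {x=-7, y=-4, z=-18}
  after event 7 (t=47: DEC z by 3): {x=-7, y=-4, z=-21}
  after event 8 (t=48: DEC z by 11): {x=-7, y=-4, z=-32}
  after event 9 (t=52: INC z by 3): {x=-7, y=-4, z=-29}
  after event 10 (t=58: SET z = 16): {x=-7, y=-4, z=16}
  after event 11 (t=68: SET x = 4): {x=4, y=-4, z=16}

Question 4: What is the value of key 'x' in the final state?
Answer: 4

Derivation:
Track key 'x' through all 12 events:
  event 1 (t=3: SET y = -11): x unchanged
  event 2 (t=12: INC y by 13): x unchanged
  event 3 (t=17: INC x by 8): x (absent) -> 8
  event 4 (t=20: DEC y by 6): x unchanged
  event 5 (t=30: SET z = -18): x unchanged
  event 6 (t=37: SET x = -7): x 8 -> -7
  event 7 (t=47: DEC z by 3): x unchanged
  event 8 (t=48: DEC z by 11): x unchanged
  event 9 (t=52: INC z by 3): x unchanged
  event 10 (t=58: SET z = 16): x unchanged
  event 11 (t=68: SET x = 4): x -7 -> 4
  event 12 (t=74: SET y = 49): x unchanged
Final: x = 4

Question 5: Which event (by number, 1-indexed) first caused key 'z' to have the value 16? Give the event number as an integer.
Answer: 10

Derivation:
Looking for first event where z becomes 16:
  event 5: z = -18
  event 6: z = -18
  event 7: z = -21
  event 8: z = -32
  event 9: z = -29
  event 10: z -29 -> 16  <-- first match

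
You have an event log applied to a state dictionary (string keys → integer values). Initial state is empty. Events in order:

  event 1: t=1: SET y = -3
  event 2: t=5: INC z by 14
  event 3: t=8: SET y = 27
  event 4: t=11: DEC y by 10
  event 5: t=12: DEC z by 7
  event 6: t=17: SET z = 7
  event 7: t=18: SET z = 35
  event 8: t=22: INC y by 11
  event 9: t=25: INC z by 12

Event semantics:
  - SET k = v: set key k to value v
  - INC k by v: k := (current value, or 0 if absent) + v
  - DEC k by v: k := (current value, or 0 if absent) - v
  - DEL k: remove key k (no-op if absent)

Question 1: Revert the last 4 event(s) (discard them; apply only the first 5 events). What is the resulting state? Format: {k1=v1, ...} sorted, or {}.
Answer: {y=17, z=7}

Derivation:
Keep first 5 events (discard last 4):
  after event 1 (t=1: SET y = -3): {y=-3}
  after event 2 (t=5: INC z by 14): {y=-3, z=14}
  after event 3 (t=8: SET y = 27): {y=27, z=14}
  after event 4 (t=11: DEC y by 10): {y=17, z=14}
  after event 5 (t=12: DEC z by 7): {y=17, z=7}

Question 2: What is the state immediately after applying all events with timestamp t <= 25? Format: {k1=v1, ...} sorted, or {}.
Answer: {y=28, z=47}

Derivation:
Apply events with t <= 25 (9 events):
  after event 1 (t=1: SET y = -3): {y=-3}
  after event 2 (t=5: INC z by 14): {y=-3, z=14}
  after event 3 (t=8: SET y = 27): {y=27, z=14}
  after event 4 (t=11: DEC y by 10): {y=17, z=14}
  after event 5 (t=12: DEC z by 7): {y=17, z=7}
  after event 6 (t=17: SET z = 7): {y=17, z=7}
  after event 7 (t=18: SET z = 35): {y=17, z=35}
  after event 8 (t=22: INC y by 11): {y=28, z=35}
  after event 9 (t=25: INC z by 12): {y=28, z=47}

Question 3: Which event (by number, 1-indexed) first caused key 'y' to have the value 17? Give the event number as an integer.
Looking for first event where y becomes 17:
  event 1: y = -3
  event 2: y = -3
  event 3: y = 27
  event 4: y 27 -> 17  <-- first match

Answer: 4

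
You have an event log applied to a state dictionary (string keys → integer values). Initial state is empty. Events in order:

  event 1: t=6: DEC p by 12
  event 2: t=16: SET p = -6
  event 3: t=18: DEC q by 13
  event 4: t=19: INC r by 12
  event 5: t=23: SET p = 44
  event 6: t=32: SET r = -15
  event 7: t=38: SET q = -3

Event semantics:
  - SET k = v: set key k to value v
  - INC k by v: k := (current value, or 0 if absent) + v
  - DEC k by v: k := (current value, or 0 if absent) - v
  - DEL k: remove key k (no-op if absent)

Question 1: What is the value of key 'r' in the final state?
Answer: -15

Derivation:
Track key 'r' through all 7 events:
  event 1 (t=6: DEC p by 12): r unchanged
  event 2 (t=16: SET p = -6): r unchanged
  event 3 (t=18: DEC q by 13): r unchanged
  event 4 (t=19: INC r by 12): r (absent) -> 12
  event 5 (t=23: SET p = 44): r unchanged
  event 6 (t=32: SET r = -15): r 12 -> -15
  event 7 (t=38: SET q = -3): r unchanged
Final: r = -15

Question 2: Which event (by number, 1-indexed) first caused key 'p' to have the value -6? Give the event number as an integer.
Answer: 2

Derivation:
Looking for first event where p becomes -6:
  event 1: p = -12
  event 2: p -12 -> -6  <-- first match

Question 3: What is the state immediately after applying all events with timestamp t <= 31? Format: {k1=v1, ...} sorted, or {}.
Apply events with t <= 31 (5 events):
  after event 1 (t=6: DEC p by 12): {p=-12}
  after event 2 (t=16: SET p = -6): {p=-6}
  after event 3 (t=18: DEC q by 13): {p=-6, q=-13}
  after event 4 (t=19: INC r by 12): {p=-6, q=-13, r=12}
  after event 5 (t=23: SET p = 44): {p=44, q=-13, r=12}

Answer: {p=44, q=-13, r=12}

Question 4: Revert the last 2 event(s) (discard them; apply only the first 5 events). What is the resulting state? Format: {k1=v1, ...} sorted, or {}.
Keep first 5 events (discard last 2):
  after event 1 (t=6: DEC p by 12): {p=-12}
  after event 2 (t=16: SET p = -6): {p=-6}
  after event 3 (t=18: DEC q by 13): {p=-6, q=-13}
  after event 4 (t=19: INC r by 12): {p=-6, q=-13, r=12}
  after event 5 (t=23: SET p = 44): {p=44, q=-13, r=12}

Answer: {p=44, q=-13, r=12}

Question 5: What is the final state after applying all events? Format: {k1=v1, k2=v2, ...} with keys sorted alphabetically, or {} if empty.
Answer: {p=44, q=-3, r=-15}

Derivation:
  after event 1 (t=6: DEC p by 12): {p=-12}
  after event 2 (t=16: SET p = -6): {p=-6}
  after event 3 (t=18: DEC q by 13): {p=-6, q=-13}
  after event 4 (t=19: INC r by 12): {p=-6, q=-13, r=12}
  after event 5 (t=23: SET p = 44): {p=44, q=-13, r=12}
  after event 6 (t=32: SET r = -15): {p=44, q=-13, r=-15}
  after event 7 (t=38: SET q = -3): {p=44, q=-3, r=-15}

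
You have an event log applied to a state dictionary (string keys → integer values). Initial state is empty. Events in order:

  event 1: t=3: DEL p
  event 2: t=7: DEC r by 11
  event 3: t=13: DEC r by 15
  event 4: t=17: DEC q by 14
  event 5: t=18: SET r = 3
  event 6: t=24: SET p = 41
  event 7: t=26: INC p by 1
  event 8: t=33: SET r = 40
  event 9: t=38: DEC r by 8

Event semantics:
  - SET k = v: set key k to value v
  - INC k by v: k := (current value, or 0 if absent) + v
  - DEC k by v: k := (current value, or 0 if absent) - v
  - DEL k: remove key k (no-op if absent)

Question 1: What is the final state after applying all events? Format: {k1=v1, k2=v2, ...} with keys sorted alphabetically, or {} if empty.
Answer: {p=42, q=-14, r=32}

Derivation:
  after event 1 (t=3: DEL p): {}
  after event 2 (t=7: DEC r by 11): {r=-11}
  after event 3 (t=13: DEC r by 15): {r=-26}
  after event 4 (t=17: DEC q by 14): {q=-14, r=-26}
  after event 5 (t=18: SET r = 3): {q=-14, r=3}
  after event 6 (t=24: SET p = 41): {p=41, q=-14, r=3}
  after event 7 (t=26: INC p by 1): {p=42, q=-14, r=3}
  after event 8 (t=33: SET r = 40): {p=42, q=-14, r=40}
  after event 9 (t=38: DEC r by 8): {p=42, q=-14, r=32}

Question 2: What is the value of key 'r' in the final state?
Answer: 32

Derivation:
Track key 'r' through all 9 events:
  event 1 (t=3: DEL p): r unchanged
  event 2 (t=7: DEC r by 11): r (absent) -> -11
  event 3 (t=13: DEC r by 15): r -11 -> -26
  event 4 (t=17: DEC q by 14): r unchanged
  event 5 (t=18: SET r = 3): r -26 -> 3
  event 6 (t=24: SET p = 41): r unchanged
  event 7 (t=26: INC p by 1): r unchanged
  event 8 (t=33: SET r = 40): r 3 -> 40
  event 9 (t=38: DEC r by 8): r 40 -> 32
Final: r = 32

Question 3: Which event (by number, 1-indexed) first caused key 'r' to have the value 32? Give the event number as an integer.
Looking for first event where r becomes 32:
  event 2: r = -11
  event 3: r = -26
  event 4: r = -26
  event 5: r = 3
  event 6: r = 3
  event 7: r = 3
  event 8: r = 40
  event 9: r 40 -> 32  <-- first match

Answer: 9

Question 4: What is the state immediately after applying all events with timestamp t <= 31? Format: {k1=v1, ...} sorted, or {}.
Answer: {p=42, q=-14, r=3}

Derivation:
Apply events with t <= 31 (7 events):
  after event 1 (t=3: DEL p): {}
  after event 2 (t=7: DEC r by 11): {r=-11}
  after event 3 (t=13: DEC r by 15): {r=-26}
  after event 4 (t=17: DEC q by 14): {q=-14, r=-26}
  after event 5 (t=18: SET r = 3): {q=-14, r=3}
  after event 6 (t=24: SET p = 41): {p=41, q=-14, r=3}
  after event 7 (t=26: INC p by 1): {p=42, q=-14, r=3}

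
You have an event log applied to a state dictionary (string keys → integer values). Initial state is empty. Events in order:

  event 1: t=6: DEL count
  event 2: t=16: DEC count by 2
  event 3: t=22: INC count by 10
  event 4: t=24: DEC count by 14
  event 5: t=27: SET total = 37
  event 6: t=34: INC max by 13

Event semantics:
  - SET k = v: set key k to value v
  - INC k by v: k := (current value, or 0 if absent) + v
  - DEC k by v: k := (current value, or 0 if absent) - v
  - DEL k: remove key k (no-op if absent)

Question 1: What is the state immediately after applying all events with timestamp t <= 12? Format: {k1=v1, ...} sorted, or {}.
Apply events with t <= 12 (1 events):
  after event 1 (t=6: DEL count): {}

Answer: {}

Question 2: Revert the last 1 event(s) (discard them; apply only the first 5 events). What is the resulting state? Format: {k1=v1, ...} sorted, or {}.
Keep first 5 events (discard last 1):
  after event 1 (t=6: DEL count): {}
  after event 2 (t=16: DEC count by 2): {count=-2}
  after event 3 (t=22: INC count by 10): {count=8}
  after event 4 (t=24: DEC count by 14): {count=-6}
  after event 5 (t=27: SET total = 37): {count=-6, total=37}

Answer: {count=-6, total=37}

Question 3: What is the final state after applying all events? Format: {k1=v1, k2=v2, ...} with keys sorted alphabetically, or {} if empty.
  after event 1 (t=6: DEL count): {}
  after event 2 (t=16: DEC count by 2): {count=-2}
  after event 3 (t=22: INC count by 10): {count=8}
  after event 4 (t=24: DEC count by 14): {count=-6}
  after event 5 (t=27: SET total = 37): {count=-6, total=37}
  after event 6 (t=34: INC max by 13): {count=-6, max=13, total=37}

Answer: {count=-6, max=13, total=37}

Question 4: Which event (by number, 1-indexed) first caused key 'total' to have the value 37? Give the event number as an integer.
Answer: 5

Derivation:
Looking for first event where total becomes 37:
  event 5: total (absent) -> 37  <-- first match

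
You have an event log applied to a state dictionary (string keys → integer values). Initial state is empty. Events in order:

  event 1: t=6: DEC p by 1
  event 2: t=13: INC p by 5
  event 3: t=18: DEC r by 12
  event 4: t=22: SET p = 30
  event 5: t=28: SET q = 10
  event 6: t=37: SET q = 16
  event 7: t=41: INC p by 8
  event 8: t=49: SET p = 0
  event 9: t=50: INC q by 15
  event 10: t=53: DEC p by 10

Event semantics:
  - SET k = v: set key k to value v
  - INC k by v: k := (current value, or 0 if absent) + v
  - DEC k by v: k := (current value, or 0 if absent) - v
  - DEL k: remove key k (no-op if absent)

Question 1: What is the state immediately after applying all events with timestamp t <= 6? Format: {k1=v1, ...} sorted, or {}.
Apply events with t <= 6 (1 events):
  after event 1 (t=6: DEC p by 1): {p=-1}

Answer: {p=-1}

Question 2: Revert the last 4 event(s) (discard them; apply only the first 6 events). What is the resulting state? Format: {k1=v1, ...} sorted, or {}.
Keep first 6 events (discard last 4):
  after event 1 (t=6: DEC p by 1): {p=-1}
  after event 2 (t=13: INC p by 5): {p=4}
  after event 3 (t=18: DEC r by 12): {p=4, r=-12}
  after event 4 (t=22: SET p = 30): {p=30, r=-12}
  after event 5 (t=28: SET q = 10): {p=30, q=10, r=-12}
  after event 6 (t=37: SET q = 16): {p=30, q=16, r=-12}

Answer: {p=30, q=16, r=-12}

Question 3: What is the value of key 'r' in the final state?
Answer: -12

Derivation:
Track key 'r' through all 10 events:
  event 1 (t=6: DEC p by 1): r unchanged
  event 2 (t=13: INC p by 5): r unchanged
  event 3 (t=18: DEC r by 12): r (absent) -> -12
  event 4 (t=22: SET p = 30): r unchanged
  event 5 (t=28: SET q = 10): r unchanged
  event 6 (t=37: SET q = 16): r unchanged
  event 7 (t=41: INC p by 8): r unchanged
  event 8 (t=49: SET p = 0): r unchanged
  event 9 (t=50: INC q by 15): r unchanged
  event 10 (t=53: DEC p by 10): r unchanged
Final: r = -12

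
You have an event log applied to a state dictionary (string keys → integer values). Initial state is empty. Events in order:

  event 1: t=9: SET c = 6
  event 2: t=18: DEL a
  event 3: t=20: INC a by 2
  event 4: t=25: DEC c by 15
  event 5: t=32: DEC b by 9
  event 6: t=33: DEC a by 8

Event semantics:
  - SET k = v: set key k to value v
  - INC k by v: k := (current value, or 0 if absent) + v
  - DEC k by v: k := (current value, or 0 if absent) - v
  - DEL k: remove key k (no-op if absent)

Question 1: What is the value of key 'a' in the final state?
Answer: -6

Derivation:
Track key 'a' through all 6 events:
  event 1 (t=9: SET c = 6): a unchanged
  event 2 (t=18: DEL a): a (absent) -> (absent)
  event 3 (t=20: INC a by 2): a (absent) -> 2
  event 4 (t=25: DEC c by 15): a unchanged
  event 5 (t=32: DEC b by 9): a unchanged
  event 6 (t=33: DEC a by 8): a 2 -> -6
Final: a = -6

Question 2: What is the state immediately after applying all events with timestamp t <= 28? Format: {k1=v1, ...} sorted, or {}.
Answer: {a=2, c=-9}

Derivation:
Apply events with t <= 28 (4 events):
  after event 1 (t=9: SET c = 6): {c=6}
  after event 2 (t=18: DEL a): {c=6}
  after event 3 (t=20: INC a by 2): {a=2, c=6}
  after event 4 (t=25: DEC c by 15): {a=2, c=-9}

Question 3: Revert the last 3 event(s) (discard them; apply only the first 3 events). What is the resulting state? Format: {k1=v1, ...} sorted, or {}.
Answer: {a=2, c=6}

Derivation:
Keep first 3 events (discard last 3):
  after event 1 (t=9: SET c = 6): {c=6}
  after event 2 (t=18: DEL a): {c=6}
  after event 3 (t=20: INC a by 2): {a=2, c=6}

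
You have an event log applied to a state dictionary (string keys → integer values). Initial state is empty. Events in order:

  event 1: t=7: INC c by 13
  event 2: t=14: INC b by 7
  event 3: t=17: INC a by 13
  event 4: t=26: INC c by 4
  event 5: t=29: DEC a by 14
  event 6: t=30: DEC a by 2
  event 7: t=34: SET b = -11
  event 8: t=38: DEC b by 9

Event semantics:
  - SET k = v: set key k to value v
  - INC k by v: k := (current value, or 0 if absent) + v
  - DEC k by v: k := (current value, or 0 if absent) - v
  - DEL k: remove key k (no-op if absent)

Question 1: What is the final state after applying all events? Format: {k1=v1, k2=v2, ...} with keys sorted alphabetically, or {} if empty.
Answer: {a=-3, b=-20, c=17}

Derivation:
  after event 1 (t=7: INC c by 13): {c=13}
  after event 2 (t=14: INC b by 7): {b=7, c=13}
  after event 3 (t=17: INC a by 13): {a=13, b=7, c=13}
  after event 4 (t=26: INC c by 4): {a=13, b=7, c=17}
  after event 5 (t=29: DEC a by 14): {a=-1, b=7, c=17}
  after event 6 (t=30: DEC a by 2): {a=-3, b=7, c=17}
  after event 7 (t=34: SET b = -11): {a=-3, b=-11, c=17}
  after event 8 (t=38: DEC b by 9): {a=-3, b=-20, c=17}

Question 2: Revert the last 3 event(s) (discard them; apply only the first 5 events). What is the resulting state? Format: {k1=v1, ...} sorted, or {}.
Answer: {a=-1, b=7, c=17}

Derivation:
Keep first 5 events (discard last 3):
  after event 1 (t=7: INC c by 13): {c=13}
  after event 2 (t=14: INC b by 7): {b=7, c=13}
  after event 3 (t=17: INC a by 13): {a=13, b=7, c=13}
  after event 4 (t=26: INC c by 4): {a=13, b=7, c=17}
  after event 5 (t=29: DEC a by 14): {a=-1, b=7, c=17}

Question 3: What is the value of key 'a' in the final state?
Answer: -3

Derivation:
Track key 'a' through all 8 events:
  event 1 (t=7: INC c by 13): a unchanged
  event 2 (t=14: INC b by 7): a unchanged
  event 3 (t=17: INC a by 13): a (absent) -> 13
  event 4 (t=26: INC c by 4): a unchanged
  event 5 (t=29: DEC a by 14): a 13 -> -1
  event 6 (t=30: DEC a by 2): a -1 -> -3
  event 7 (t=34: SET b = -11): a unchanged
  event 8 (t=38: DEC b by 9): a unchanged
Final: a = -3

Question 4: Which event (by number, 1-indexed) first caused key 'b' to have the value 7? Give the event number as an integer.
Looking for first event where b becomes 7:
  event 2: b (absent) -> 7  <-- first match

Answer: 2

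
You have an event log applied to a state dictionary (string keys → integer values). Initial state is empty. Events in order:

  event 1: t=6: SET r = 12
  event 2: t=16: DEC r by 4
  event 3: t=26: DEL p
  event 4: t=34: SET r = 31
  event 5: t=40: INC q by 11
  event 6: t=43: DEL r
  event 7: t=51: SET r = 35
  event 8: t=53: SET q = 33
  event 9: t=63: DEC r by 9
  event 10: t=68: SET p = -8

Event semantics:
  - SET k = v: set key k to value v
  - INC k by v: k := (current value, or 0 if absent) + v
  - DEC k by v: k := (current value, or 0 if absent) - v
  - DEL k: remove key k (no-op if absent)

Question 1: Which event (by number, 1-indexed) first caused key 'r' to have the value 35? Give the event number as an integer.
Answer: 7

Derivation:
Looking for first event where r becomes 35:
  event 1: r = 12
  event 2: r = 8
  event 3: r = 8
  event 4: r = 31
  event 5: r = 31
  event 6: r = (absent)
  event 7: r (absent) -> 35  <-- first match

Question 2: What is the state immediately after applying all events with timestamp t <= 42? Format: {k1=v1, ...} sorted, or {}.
Answer: {q=11, r=31}

Derivation:
Apply events with t <= 42 (5 events):
  after event 1 (t=6: SET r = 12): {r=12}
  after event 2 (t=16: DEC r by 4): {r=8}
  after event 3 (t=26: DEL p): {r=8}
  after event 4 (t=34: SET r = 31): {r=31}
  after event 5 (t=40: INC q by 11): {q=11, r=31}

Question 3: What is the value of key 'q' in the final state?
Track key 'q' through all 10 events:
  event 1 (t=6: SET r = 12): q unchanged
  event 2 (t=16: DEC r by 4): q unchanged
  event 3 (t=26: DEL p): q unchanged
  event 4 (t=34: SET r = 31): q unchanged
  event 5 (t=40: INC q by 11): q (absent) -> 11
  event 6 (t=43: DEL r): q unchanged
  event 7 (t=51: SET r = 35): q unchanged
  event 8 (t=53: SET q = 33): q 11 -> 33
  event 9 (t=63: DEC r by 9): q unchanged
  event 10 (t=68: SET p = -8): q unchanged
Final: q = 33

Answer: 33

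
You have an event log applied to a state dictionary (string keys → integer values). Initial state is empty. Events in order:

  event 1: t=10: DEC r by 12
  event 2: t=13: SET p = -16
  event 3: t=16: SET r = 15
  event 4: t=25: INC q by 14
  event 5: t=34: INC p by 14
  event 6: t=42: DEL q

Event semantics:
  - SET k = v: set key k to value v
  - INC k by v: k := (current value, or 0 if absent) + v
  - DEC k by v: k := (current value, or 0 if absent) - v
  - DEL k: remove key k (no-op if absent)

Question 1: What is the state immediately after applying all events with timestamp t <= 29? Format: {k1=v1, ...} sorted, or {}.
Answer: {p=-16, q=14, r=15}

Derivation:
Apply events with t <= 29 (4 events):
  after event 1 (t=10: DEC r by 12): {r=-12}
  after event 2 (t=13: SET p = -16): {p=-16, r=-12}
  after event 3 (t=16: SET r = 15): {p=-16, r=15}
  after event 4 (t=25: INC q by 14): {p=-16, q=14, r=15}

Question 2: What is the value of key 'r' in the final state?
Answer: 15

Derivation:
Track key 'r' through all 6 events:
  event 1 (t=10: DEC r by 12): r (absent) -> -12
  event 2 (t=13: SET p = -16): r unchanged
  event 3 (t=16: SET r = 15): r -12 -> 15
  event 4 (t=25: INC q by 14): r unchanged
  event 5 (t=34: INC p by 14): r unchanged
  event 6 (t=42: DEL q): r unchanged
Final: r = 15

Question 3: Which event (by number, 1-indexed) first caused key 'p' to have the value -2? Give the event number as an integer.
Answer: 5

Derivation:
Looking for first event where p becomes -2:
  event 2: p = -16
  event 3: p = -16
  event 4: p = -16
  event 5: p -16 -> -2  <-- first match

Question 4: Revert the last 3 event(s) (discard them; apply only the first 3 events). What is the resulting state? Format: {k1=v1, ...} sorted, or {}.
Answer: {p=-16, r=15}

Derivation:
Keep first 3 events (discard last 3):
  after event 1 (t=10: DEC r by 12): {r=-12}
  after event 2 (t=13: SET p = -16): {p=-16, r=-12}
  after event 3 (t=16: SET r = 15): {p=-16, r=15}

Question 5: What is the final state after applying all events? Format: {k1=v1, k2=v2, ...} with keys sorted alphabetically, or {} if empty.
  after event 1 (t=10: DEC r by 12): {r=-12}
  after event 2 (t=13: SET p = -16): {p=-16, r=-12}
  after event 3 (t=16: SET r = 15): {p=-16, r=15}
  after event 4 (t=25: INC q by 14): {p=-16, q=14, r=15}
  after event 5 (t=34: INC p by 14): {p=-2, q=14, r=15}
  after event 6 (t=42: DEL q): {p=-2, r=15}

Answer: {p=-2, r=15}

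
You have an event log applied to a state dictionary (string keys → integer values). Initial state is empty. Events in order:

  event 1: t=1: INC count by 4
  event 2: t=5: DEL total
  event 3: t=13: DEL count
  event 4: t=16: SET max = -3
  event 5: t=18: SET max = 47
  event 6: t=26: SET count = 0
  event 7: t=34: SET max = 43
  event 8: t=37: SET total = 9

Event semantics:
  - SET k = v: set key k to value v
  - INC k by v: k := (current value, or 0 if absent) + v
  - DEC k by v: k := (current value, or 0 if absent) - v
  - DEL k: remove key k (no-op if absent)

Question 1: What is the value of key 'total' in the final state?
Answer: 9

Derivation:
Track key 'total' through all 8 events:
  event 1 (t=1: INC count by 4): total unchanged
  event 2 (t=5: DEL total): total (absent) -> (absent)
  event 3 (t=13: DEL count): total unchanged
  event 4 (t=16: SET max = -3): total unchanged
  event 5 (t=18: SET max = 47): total unchanged
  event 6 (t=26: SET count = 0): total unchanged
  event 7 (t=34: SET max = 43): total unchanged
  event 8 (t=37: SET total = 9): total (absent) -> 9
Final: total = 9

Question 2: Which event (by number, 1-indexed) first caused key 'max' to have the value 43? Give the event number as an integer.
Looking for first event where max becomes 43:
  event 4: max = -3
  event 5: max = 47
  event 6: max = 47
  event 7: max 47 -> 43  <-- first match

Answer: 7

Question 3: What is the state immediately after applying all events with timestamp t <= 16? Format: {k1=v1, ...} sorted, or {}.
Answer: {max=-3}

Derivation:
Apply events with t <= 16 (4 events):
  after event 1 (t=1: INC count by 4): {count=4}
  after event 2 (t=5: DEL total): {count=4}
  after event 3 (t=13: DEL count): {}
  after event 4 (t=16: SET max = -3): {max=-3}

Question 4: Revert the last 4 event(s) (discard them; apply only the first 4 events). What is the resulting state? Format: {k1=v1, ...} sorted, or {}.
Answer: {max=-3}

Derivation:
Keep first 4 events (discard last 4):
  after event 1 (t=1: INC count by 4): {count=4}
  after event 2 (t=5: DEL total): {count=4}
  after event 3 (t=13: DEL count): {}
  after event 4 (t=16: SET max = -3): {max=-3}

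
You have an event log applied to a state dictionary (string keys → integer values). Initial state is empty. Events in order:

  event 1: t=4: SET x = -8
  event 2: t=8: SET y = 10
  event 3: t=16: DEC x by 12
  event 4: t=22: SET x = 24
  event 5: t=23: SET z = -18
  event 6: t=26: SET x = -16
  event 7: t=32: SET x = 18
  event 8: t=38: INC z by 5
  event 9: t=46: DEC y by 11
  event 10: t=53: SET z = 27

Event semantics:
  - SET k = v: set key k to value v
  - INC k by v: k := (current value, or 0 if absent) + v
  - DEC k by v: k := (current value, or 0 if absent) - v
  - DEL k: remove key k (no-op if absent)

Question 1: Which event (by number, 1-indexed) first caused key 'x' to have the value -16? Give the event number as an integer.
Answer: 6

Derivation:
Looking for first event where x becomes -16:
  event 1: x = -8
  event 2: x = -8
  event 3: x = -20
  event 4: x = 24
  event 5: x = 24
  event 6: x 24 -> -16  <-- first match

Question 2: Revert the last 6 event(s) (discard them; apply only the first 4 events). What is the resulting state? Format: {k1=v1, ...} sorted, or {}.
Keep first 4 events (discard last 6):
  after event 1 (t=4: SET x = -8): {x=-8}
  after event 2 (t=8: SET y = 10): {x=-8, y=10}
  after event 3 (t=16: DEC x by 12): {x=-20, y=10}
  after event 4 (t=22: SET x = 24): {x=24, y=10}

Answer: {x=24, y=10}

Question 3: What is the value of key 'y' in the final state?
Track key 'y' through all 10 events:
  event 1 (t=4: SET x = -8): y unchanged
  event 2 (t=8: SET y = 10): y (absent) -> 10
  event 3 (t=16: DEC x by 12): y unchanged
  event 4 (t=22: SET x = 24): y unchanged
  event 5 (t=23: SET z = -18): y unchanged
  event 6 (t=26: SET x = -16): y unchanged
  event 7 (t=32: SET x = 18): y unchanged
  event 8 (t=38: INC z by 5): y unchanged
  event 9 (t=46: DEC y by 11): y 10 -> -1
  event 10 (t=53: SET z = 27): y unchanged
Final: y = -1

Answer: -1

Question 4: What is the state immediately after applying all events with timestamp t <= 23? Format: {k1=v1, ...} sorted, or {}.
Apply events with t <= 23 (5 events):
  after event 1 (t=4: SET x = -8): {x=-8}
  after event 2 (t=8: SET y = 10): {x=-8, y=10}
  after event 3 (t=16: DEC x by 12): {x=-20, y=10}
  after event 4 (t=22: SET x = 24): {x=24, y=10}
  after event 5 (t=23: SET z = -18): {x=24, y=10, z=-18}

Answer: {x=24, y=10, z=-18}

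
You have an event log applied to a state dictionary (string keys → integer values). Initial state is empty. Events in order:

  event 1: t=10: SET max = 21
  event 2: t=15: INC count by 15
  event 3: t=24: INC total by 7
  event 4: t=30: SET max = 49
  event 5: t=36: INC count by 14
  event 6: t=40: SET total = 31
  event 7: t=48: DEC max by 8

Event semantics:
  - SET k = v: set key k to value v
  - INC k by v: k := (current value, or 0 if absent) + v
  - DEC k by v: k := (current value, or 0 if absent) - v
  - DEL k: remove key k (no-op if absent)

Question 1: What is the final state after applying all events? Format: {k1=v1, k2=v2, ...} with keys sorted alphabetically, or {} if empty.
Answer: {count=29, max=41, total=31}

Derivation:
  after event 1 (t=10: SET max = 21): {max=21}
  after event 2 (t=15: INC count by 15): {count=15, max=21}
  after event 3 (t=24: INC total by 7): {count=15, max=21, total=7}
  after event 4 (t=30: SET max = 49): {count=15, max=49, total=7}
  after event 5 (t=36: INC count by 14): {count=29, max=49, total=7}
  after event 6 (t=40: SET total = 31): {count=29, max=49, total=31}
  after event 7 (t=48: DEC max by 8): {count=29, max=41, total=31}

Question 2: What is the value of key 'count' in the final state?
Track key 'count' through all 7 events:
  event 1 (t=10: SET max = 21): count unchanged
  event 2 (t=15: INC count by 15): count (absent) -> 15
  event 3 (t=24: INC total by 7): count unchanged
  event 4 (t=30: SET max = 49): count unchanged
  event 5 (t=36: INC count by 14): count 15 -> 29
  event 6 (t=40: SET total = 31): count unchanged
  event 7 (t=48: DEC max by 8): count unchanged
Final: count = 29

Answer: 29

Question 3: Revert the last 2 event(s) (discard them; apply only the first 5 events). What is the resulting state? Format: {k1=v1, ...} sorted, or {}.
Keep first 5 events (discard last 2):
  after event 1 (t=10: SET max = 21): {max=21}
  after event 2 (t=15: INC count by 15): {count=15, max=21}
  after event 3 (t=24: INC total by 7): {count=15, max=21, total=7}
  after event 4 (t=30: SET max = 49): {count=15, max=49, total=7}
  after event 5 (t=36: INC count by 14): {count=29, max=49, total=7}

Answer: {count=29, max=49, total=7}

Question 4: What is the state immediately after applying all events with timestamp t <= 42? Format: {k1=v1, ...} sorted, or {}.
Answer: {count=29, max=49, total=31}

Derivation:
Apply events with t <= 42 (6 events):
  after event 1 (t=10: SET max = 21): {max=21}
  after event 2 (t=15: INC count by 15): {count=15, max=21}
  after event 3 (t=24: INC total by 7): {count=15, max=21, total=7}
  after event 4 (t=30: SET max = 49): {count=15, max=49, total=7}
  after event 5 (t=36: INC count by 14): {count=29, max=49, total=7}
  after event 6 (t=40: SET total = 31): {count=29, max=49, total=31}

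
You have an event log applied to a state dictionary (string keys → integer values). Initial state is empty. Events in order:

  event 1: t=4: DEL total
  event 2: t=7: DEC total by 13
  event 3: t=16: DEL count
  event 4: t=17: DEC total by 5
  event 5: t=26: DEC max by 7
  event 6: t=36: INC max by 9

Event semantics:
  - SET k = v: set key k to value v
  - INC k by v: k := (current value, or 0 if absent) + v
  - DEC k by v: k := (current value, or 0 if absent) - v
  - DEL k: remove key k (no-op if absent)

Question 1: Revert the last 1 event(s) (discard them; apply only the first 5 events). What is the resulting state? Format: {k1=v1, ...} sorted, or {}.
Keep first 5 events (discard last 1):
  after event 1 (t=4: DEL total): {}
  after event 2 (t=7: DEC total by 13): {total=-13}
  after event 3 (t=16: DEL count): {total=-13}
  after event 4 (t=17: DEC total by 5): {total=-18}
  after event 5 (t=26: DEC max by 7): {max=-7, total=-18}

Answer: {max=-7, total=-18}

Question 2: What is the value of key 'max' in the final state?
Track key 'max' through all 6 events:
  event 1 (t=4: DEL total): max unchanged
  event 2 (t=7: DEC total by 13): max unchanged
  event 3 (t=16: DEL count): max unchanged
  event 4 (t=17: DEC total by 5): max unchanged
  event 5 (t=26: DEC max by 7): max (absent) -> -7
  event 6 (t=36: INC max by 9): max -7 -> 2
Final: max = 2

Answer: 2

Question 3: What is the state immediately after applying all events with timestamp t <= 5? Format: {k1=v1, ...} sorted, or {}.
Answer: {}

Derivation:
Apply events with t <= 5 (1 events):
  after event 1 (t=4: DEL total): {}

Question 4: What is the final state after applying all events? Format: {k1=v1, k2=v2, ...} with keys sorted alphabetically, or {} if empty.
Answer: {max=2, total=-18}

Derivation:
  after event 1 (t=4: DEL total): {}
  after event 2 (t=7: DEC total by 13): {total=-13}
  after event 3 (t=16: DEL count): {total=-13}
  after event 4 (t=17: DEC total by 5): {total=-18}
  after event 5 (t=26: DEC max by 7): {max=-7, total=-18}
  after event 6 (t=36: INC max by 9): {max=2, total=-18}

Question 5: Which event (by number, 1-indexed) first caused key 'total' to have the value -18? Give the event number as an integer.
Looking for first event where total becomes -18:
  event 2: total = -13
  event 3: total = -13
  event 4: total -13 -> -18  <-- first match

Answer: 4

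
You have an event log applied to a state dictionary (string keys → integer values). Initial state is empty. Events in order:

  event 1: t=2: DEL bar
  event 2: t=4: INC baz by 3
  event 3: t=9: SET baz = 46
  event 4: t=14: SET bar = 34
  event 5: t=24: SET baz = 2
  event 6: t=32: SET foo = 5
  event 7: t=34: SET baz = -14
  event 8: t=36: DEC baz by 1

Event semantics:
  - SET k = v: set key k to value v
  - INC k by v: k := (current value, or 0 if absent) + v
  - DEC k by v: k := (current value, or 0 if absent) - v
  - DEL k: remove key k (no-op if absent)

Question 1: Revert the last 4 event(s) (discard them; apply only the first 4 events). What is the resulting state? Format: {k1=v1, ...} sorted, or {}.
Answer: {bar=34, baz=46}

Derivation:
Keep first 4 events (discard last 4):
  after event 1 (t=2: DEL bar): {}
  after event 2 (t=4: INC baz by 3): {baz=3}
  after event 3 (t=9: SET baz = 46): {baz=46}
  after event 4 (t=14: SET bar = 34): {bar=34, baz=46}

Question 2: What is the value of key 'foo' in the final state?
Answer: 5

Derivation:
Track key 'foo' through all 8 events:
  event 1 (t=2: DEL bar): foo unchanged
  event 2 (t=4: INC baz by 3): foo unchanged
  event 3 (t=9: SET baz = 46): foo unchanged
  event 4 (t=14: SET bar = 34): foo unchanged
  event 5 (t=24: SET baz = 2): foo unchanged
  event 6 (t=32: SET foo = 5): foo (absent) -> 5
  event 7 (t=34: SET baz = -14): foo unchanged
  event 8 (t=36: DEC baz by 1): foo unchanged
Final: foo = 5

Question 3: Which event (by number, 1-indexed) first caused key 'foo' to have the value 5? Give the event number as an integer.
Looking for first event where foo becomes 5:
  event 6: foo (absent) -> 5  <-- first match

Answer: 6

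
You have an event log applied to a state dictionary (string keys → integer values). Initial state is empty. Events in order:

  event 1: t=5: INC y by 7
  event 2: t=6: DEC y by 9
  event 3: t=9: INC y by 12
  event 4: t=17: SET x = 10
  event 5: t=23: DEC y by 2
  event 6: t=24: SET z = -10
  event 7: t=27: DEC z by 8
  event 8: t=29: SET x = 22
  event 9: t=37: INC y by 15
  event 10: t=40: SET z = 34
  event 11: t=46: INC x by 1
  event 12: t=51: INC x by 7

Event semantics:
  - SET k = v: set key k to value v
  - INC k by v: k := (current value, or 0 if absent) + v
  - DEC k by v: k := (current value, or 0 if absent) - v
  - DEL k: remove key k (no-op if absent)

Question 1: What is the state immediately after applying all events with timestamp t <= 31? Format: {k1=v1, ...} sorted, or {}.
Apply events with t <= 31 (8 events):
  after event 1 (t=5: INC y by 7): {y=7}
  after event 2 (t=6: DEC y by 9): {y=-2}
  after event 3 (t=9: INC y by 12): {y=10}
  after event 4 (t=17: SET x = 10): {x=10, y=10}
  after event 5 (t=23: DEC y by 2): {x=10, y=8}
  after event 6 (t=24: SET z = -10): {x=10, y=8, z=-10}
  after event 7 (t=27: DEC z by 8): {x=10, y=8, z=-18}
  after event 8 (t=29: SET x = 22): {x=22, y=8, z=-18}

Answer: {x=22, y=8, z=-18}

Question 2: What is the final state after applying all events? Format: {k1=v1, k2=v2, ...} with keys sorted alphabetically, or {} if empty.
Answer: {x=30, y=23, z=34}

Derivation:
  after event 1 (t=5: INC y by 7): {y=7}
  after event 2 (t=6: DEC y by 9): {y=-2}
  after event 3 (t=9: INC y by 12): {y=10}
  after event 4 (t=17: SET x = 10): {x=10, y=10}
  after event 5 (t=23: DEC y by 2): {x=10, y=8}
  after event 6 (t=24: SET z = -10): {x=10, y=8, z=-10}
  after event 7 (t=27: DEC z by 8): {x=10, y=8, z=-18}
  after event 8 (t=29: SET x = 22): {x=22, y=8, z=-18}
  after event 9 (t=37: INC y by 15): {x=22, y=23, z=-18}
  after event 10 (t=40: SET z = 34): {x=22, y=23, z=34}
  after event 11 (t=46: INC x by 1): {x=23, y=23, z=34}
  after event 12 (t=51: INC x by 7): {x=30, y=23, z=34}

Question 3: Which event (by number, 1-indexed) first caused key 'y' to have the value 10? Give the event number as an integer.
Looking for first event where y becomes 10:
  event 1: y = 7
  event 2: y = -2
  event 3: y -2 -> 10  <-- first match

Answer: 3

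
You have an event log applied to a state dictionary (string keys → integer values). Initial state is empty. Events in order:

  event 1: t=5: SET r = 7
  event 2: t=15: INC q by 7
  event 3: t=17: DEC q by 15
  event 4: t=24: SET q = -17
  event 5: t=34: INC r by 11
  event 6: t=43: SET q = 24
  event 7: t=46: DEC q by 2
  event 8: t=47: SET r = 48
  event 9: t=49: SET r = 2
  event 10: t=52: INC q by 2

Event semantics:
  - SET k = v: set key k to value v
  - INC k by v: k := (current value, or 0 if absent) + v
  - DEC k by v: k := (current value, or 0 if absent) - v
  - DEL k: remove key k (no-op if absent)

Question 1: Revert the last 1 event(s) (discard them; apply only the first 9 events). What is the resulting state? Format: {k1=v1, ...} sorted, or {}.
Keep first 9 events (discard last 1):
  after event 1 (t=5: SET r = 7): {r=7}
  after event 2 (t=15: INC q by 7): {q=7, r=7}
  after event 3 (t=17: DEC q by 15): {q=-8, r=7}
  after event 4 (t=24: SET q = -17): {q=-17, r=7}
  after event 5 (t=34: INC r by 11): {q=-17, r=18}
  after event 6 (t=43: SET q = 24): {q=24, r=18}
  after event 7 (t=46: DEC q by 2): {q=22, r=18}
  after event 8 (t=47: SET r = 48): {q=22, r=48}
  after event 9 (t=49: SET r = 2): {q=22, r=2}

Answer: {q=22, r=2}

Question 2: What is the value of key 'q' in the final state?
Track key 'q' through all 10 events:
  event 1 (t=5: SET r = 7): q unchanged
  event 2 (t=15: INC q by 7): q (absent) -> 7
  event 3 (t=17: DEC q by 15): q 7 -> -8
  event 4 (t=24: SET q = -17): q -8 -> -17
  event 5 (t=34: INC r by 11): q unchanged
  event 6 (t=43: SET q = 24): q -17 -> 24
  event 7 (t=46: DEC q by 2): q 24 -> 22
  event 8 (t=47: SET r = 48): q unchanged
  event 9 (t=49: SET r = 2): q unchanged
  event 10 (t=52: INC q by 2): q 22 -> 24
Final: q = 24

Answer: 24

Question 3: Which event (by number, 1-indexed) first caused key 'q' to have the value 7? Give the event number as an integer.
Looking for first event where q becomes 7:
  event 2: q (absent) -> 7  <-- first match

Answer: 2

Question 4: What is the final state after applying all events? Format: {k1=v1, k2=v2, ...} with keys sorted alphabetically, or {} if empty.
Answer: {q=24, r=2}

Derivation:
  after event 1 (t=5: SET r = 7): {r=7}
  after event 2 (t=15: INC q by 7): {q=7, r=7}
  after event 3 (t=17: DEC q by 15): {q=-8, r=7}
  after event 4 (t=24: SET q = -17): {q=-17, r=7}
  after event 5 (t=34: INC r by 11): {q=-17, r=18}
  after event 6 (t=43: SET q = 24): {q=24, r=18}
  after event 7 (t=46: DEC q by 2): {q=22, r=18}
  after event 8 (t=47: SET r = 48): {q=22, r=48}
  after event 9 (t=49: SET r = 2): {q=22, r=2}
  after event 10 (t=52: INC q by 2): {q=24, r=2}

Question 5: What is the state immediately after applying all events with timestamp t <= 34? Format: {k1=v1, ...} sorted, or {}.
Apply events with t <= 34 (5 events):
  after event 1 (t=5: SET r = 7): {r=7}
  after event 2 (t=15: INC q by 7): {q=7, r=7}
  after event 3 (t=17: DEC q by 15): {q=-8, r=7}
  after event 4 (t=24: SET q = -17): {q=-17, r=7}
  after event 5 (t=34: INC r by 11): {q=-17, r=18}

Answer: {q=-17, r=18}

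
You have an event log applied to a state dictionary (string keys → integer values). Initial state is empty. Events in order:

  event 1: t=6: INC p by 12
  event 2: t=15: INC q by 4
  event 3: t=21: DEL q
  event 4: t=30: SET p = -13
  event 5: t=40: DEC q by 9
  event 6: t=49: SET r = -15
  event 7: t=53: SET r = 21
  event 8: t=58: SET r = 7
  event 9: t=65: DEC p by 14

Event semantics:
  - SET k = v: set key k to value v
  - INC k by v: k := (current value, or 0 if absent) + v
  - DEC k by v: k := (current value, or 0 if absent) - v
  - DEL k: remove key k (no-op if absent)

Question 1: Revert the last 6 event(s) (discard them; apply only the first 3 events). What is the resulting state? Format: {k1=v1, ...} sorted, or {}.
Keep first 3 events (discard last 6):
  after event 1 (t=6: INC p by 12): {p=12}
  after event 2 (t=15: INC q by 4): {p=12, q=4}
  after event 3 (t=21: DEL q): {p=12}

Answer: {p=12}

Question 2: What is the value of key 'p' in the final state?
Track key 'p' through all 9 events:
  event 1 (t=6: INC p by 12): p (absent) -> 12
  event 2 (t=15: INC q by 4): p unchanged
  event 3 (t=21: DEL q): p unchanged
  event 4 (t=30: SET p = -13): p 12 -> -13
  event 5 (t=40: DEC q by 9): p unchanged
  event 6 (t=49: SET r = -15): p unchanged
  event 7 (t=53: SET r = 21): p unchanged
  event 8 (t=58: SET r = 7): p unchanged
  event 9 (t=65: DEC p by 14): p -13 -> -27
Final: p = -27

Answer: -27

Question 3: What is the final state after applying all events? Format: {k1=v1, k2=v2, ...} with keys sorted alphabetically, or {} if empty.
Answer: {p=-27, q=-9, r=7}

Derivation:
  after event 1 (t=6: INC p by 12): {p=12}
  after event 2 (t=15: INC q by 4): {p=12, q=4}
  after event 3 (t=21: DEL q): {p=12}
  after event 4 (t=30: SET p = -13): {p=-13}
  after event 5 (t=40: DEC q by 9): {p=-13, q=-9}
  after event 6 (t=49: SET r = -15): {p=-13, q=-9, r=-15}
  after event 7 (t=53: SET r = 21): {p=-13, q=-9, r=21}
  after event 8 (t=58: SET r = 7): {p=-13, q=-9, r=7}
  after event 9 (t=65: DEC p by 14): {p=-27, q=-9, r=7}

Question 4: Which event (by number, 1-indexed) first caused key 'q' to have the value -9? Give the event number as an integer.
Looking for first event where q becomes -9:
  event 2: q = 4
  event 3: q = (absent)
  event 5: q (absent) -> -9  <-- first match

Answer: 5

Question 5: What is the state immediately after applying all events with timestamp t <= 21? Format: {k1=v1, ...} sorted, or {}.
Answer: {p=12}

Derivation:
Apply events with t <= 21 (3 events):
  after event 1 (t=6: INC p by 12): {p=12}
  after event 2 (t=15: INC q by 4): {p=12, q=4}
  after event 3 (t=21: DEL q): {p=12}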